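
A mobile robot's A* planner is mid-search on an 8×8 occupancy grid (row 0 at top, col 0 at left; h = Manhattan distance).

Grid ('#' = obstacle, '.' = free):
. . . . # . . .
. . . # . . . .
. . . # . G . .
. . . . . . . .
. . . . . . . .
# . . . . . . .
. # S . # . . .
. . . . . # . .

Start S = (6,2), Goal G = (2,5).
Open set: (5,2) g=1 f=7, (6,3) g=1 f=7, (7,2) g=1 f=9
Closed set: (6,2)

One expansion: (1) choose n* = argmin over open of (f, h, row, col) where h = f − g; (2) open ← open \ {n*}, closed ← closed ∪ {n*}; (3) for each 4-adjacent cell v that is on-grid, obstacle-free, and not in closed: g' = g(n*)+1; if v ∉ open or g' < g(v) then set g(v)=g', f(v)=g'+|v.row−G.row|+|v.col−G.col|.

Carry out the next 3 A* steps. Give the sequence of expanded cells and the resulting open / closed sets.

step 1: expand (5,2) (f=7, h=6) → closed; open now [(4,2) g=2 f=7, (5,1) g=2 f=9, (5,3) g=2 f=7, (6,3) g=1 f=7, (7,2) g=1 f=9]
step 2: expand (4,2) (f=7, h=5) → closed; open now [(3,2) g=3 f=7, (4,1) g=3 f=9, (4,3) g=3 f=7, (5,1) g=2 f=9, (5,3) g=2 f=7, (6,3) g=1 f=7, (7,2) g=1 f=9]
step 3: expand (3,2) (f=7, h=4) → closed; open now [(2,2) g=4 f=7, (3,1) g=4 f=9, (3,3) g=4 f=7, (4,1) g=3 f=9, (4,3) g=3 f=7, (5,1) g=2 f=9, (5,3) g=2 f=7, (6,3) g=1 f=7, (7,2) g=1 f=9]

order=[(5,2) → (4,2) → (3,2)]; open=[(2,2) g=4 f=7, (3,1) g=4 f=9, (3,3) g=4 f=7, (4,1) g=3 f=9, (4,3) g=3 f=7, (5,1) g=2 f=9, (5,3) g=2 f=7, (6,3) g=1 f=7, (7,2) g=1 f=9]; closed=[(3,2), (4,2), (5,2), (6,2)]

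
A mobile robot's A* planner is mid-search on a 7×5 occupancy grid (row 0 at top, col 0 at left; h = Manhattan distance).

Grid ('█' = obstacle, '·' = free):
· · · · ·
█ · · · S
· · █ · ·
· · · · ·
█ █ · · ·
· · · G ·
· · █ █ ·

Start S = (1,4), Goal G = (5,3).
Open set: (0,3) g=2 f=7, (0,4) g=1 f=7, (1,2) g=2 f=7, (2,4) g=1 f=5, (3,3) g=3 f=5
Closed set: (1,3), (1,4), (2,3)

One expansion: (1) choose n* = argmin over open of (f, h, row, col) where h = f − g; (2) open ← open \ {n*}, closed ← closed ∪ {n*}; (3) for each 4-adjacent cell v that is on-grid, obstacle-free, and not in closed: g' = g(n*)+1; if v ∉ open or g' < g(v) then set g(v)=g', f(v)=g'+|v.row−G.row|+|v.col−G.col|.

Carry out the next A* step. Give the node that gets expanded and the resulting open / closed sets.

expanded=(3,3); open=[(0,3) g=2 f=7, (0,4) g=1 f=7, (1,2) g=2 f=7, (2,4) g=1 f=5, (3,2) g=4 f=7, (3,4) g=4 f=7, (4,3) g=4 f=5]; closed=[(1,3), (1,4), (2,3), (3,3)]

step 1: expand (3,3) (f=5, h=2) → closed; open now [(0,3) g=2 f=7, (0,4) g=1 f=7, (1,2) g=2 f=7, (2,4) g=1 f=5, (3,2) g=4 f=7, (3,4) g=4 f=7, (4,3) g=4 f=5]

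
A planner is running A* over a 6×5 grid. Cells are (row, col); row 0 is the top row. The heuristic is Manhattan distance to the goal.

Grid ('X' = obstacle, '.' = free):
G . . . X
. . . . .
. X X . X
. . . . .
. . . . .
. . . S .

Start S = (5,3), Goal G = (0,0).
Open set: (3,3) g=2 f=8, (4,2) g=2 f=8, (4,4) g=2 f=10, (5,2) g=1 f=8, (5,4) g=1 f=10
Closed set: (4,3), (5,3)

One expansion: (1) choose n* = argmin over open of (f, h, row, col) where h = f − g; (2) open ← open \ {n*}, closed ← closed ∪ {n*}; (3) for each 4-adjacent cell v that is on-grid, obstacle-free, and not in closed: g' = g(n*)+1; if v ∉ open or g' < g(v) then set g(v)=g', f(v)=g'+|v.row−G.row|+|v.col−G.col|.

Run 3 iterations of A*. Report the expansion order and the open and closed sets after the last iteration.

step 1: expand (3,3) (f=8, h=6) → closed; open now [(2,3) g=3 f=8, (3,2) g=3 f=8, (3,4) g=3 f=10, (4,2) g=2 f=8, (4,4) g=2 f=10, (5,2) g=1 f=8, (5,4) g=1 f=10]
step 2: expand (2,3) (f=8, h=5) → closed; open now [(1,3) g=4 f=8, (3,2) g=3 f=8, (3,4) g=3 f=10, (4,2) g=2 f=8, (4,4) g=2 f=10, (5,2) g=1 f=8, (5,4) g=1 f=10]
step 3: expand (1,3) (f=8, h=4) → closed; open now [(0,3) g=5 f=8, (1,2) g=5 f=8, (1,4) g=5 f=10, (3,2) g=3 f=8, (3,4) g=3 f=10, (4,2) g=2 f=8, (4,4) g=2 f=10, (5,2) g=1 f=8, (5,4) g=1 f=10]

order=[(3,3) → (2,3) → (1,3)]; open=[(0,3) g=5 f=8, (1,2) g=5 f=8, (1,4) g=5 f=10, (3,2) g=3 f=8, (3,4) g=3 f=10, (4,2) g=2 f=8, (4,4) g=2 f=10, (5,2) g=1 f=8, (5,4) g=1 f=10]; closed=[(1,3), (2,3), (3,3), (4,3), (5,3)]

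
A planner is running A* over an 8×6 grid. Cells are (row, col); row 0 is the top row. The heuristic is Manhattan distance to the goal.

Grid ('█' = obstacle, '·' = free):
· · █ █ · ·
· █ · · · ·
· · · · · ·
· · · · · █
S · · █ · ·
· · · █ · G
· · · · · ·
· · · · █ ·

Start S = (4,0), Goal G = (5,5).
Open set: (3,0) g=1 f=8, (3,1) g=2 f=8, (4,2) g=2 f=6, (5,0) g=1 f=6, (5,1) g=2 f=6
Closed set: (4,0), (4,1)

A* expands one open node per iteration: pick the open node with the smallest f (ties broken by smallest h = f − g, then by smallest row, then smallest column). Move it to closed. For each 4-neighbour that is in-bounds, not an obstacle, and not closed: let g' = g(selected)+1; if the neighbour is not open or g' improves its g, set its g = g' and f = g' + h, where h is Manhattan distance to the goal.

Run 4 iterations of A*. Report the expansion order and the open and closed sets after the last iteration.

order=[(4,2) → (5,2) → (5,1) → (5,0)]; open=[(3,0) g=1 f=8, (3,1) g=2 f=8, (3,2) g=3 f=8, (6,0) g=2 f=8, (6,1) g=3 f=8, (6,2) g=4 f=8]; closed=[(4,0), (4,1), (4,2), (5,0), (5,1), (5,2)]

step 1: expand (4,2) (f=6, h=4) → closed; open now [(3,0) g=1 f=8, (3,1) g=2 f=8, (3,2) g=3 f=8, (5,0) g=1 f=6, (5,1) g=2 f=6, (5,2) g=3 f=6]
step 2: expand (5,2) (f=6, h=3) → closed; open now [(3,0) g=1 f=8, (3,1) g=2 f=8, (3,2) g=3 f=8, (5,0) g=1 f=6, (5,1) g=2 f=6, (6,2) g=4 f=8]
step 3: expand (5,1) (f=6, h=4) → closed; open now [(3,0) g=1 f=8, (3,1) g=2 f=8, (3,2) g=3 f=8, (5,0) g=1 f=6, (6,1) g=3 f=8, (6,2) g=4 f=8]
step 4: expand (5,0) (f=6, h=5) → closed; open now [(3,0) g=1 f=8, (3,1) g=2 f=8, (3,2) g=3 f=8, (6,0) g=2 f=8, (6,1) g=3 f=8, (6,2) g=4 f=8]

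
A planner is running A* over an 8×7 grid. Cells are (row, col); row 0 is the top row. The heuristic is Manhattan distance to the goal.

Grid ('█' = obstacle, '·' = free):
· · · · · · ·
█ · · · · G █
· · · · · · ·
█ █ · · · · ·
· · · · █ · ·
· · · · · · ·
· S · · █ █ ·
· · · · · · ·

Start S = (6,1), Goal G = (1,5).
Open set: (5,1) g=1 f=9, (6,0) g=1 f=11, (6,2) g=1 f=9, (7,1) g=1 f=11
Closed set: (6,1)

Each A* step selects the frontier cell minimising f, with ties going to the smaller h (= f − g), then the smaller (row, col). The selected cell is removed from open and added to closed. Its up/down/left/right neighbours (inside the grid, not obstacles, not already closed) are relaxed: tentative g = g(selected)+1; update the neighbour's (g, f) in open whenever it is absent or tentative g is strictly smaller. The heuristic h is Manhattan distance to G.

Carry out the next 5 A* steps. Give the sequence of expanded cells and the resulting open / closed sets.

step 1: expand (5,1) (f=9, h=8) → closed; open now [(4,1) g=2 f=9, (5,0) g=2 f=11, (5,2) g=2 f=9, (6,0) g=1 f=11, (6,2) g=1 f=9, (7,1) g=1 f=11]
step 2: expand (4,1) (f=9, h=7) → closed; open now [(4,0) g=3 f=11, (4,2) g=3 f=9, (5,0) g=2 f=11, (5,2) g=2 f=9, (6,0) g=1 f=11, (6,2) g=1 f=9, (7,1) g=1 f=11]
step 3: expand (4,2) (f=9, h=6) → closed; open now [(3,2) g=4 f=9, (4,0) g=3 f=11, (4,3) g=4 f=9, (5,0) g=2 f=11, (5,2) g=2 f=9, (6,0) g=1 f=11, (6,2) g=1 f=9, (7,1) g=1 f=11]
step 4: expand (3,2) (f=9, h=5) → closed; open now [(2,2) g=5 f=9, (3,3) g=5 f=9, (4,0) g=3 f=11, (4,3) g=4 f=9, (5,0) g=2 f=11, (5,2) g=2 f=9, (6,0) g=1 f=11, (6,2) g=1 f=9, (7,1) g=1 f=11]
step 5: expand (2,2) (f=9, h=4) → closed; open now [(1,2) g=6 f=9, (2,1) g=6 f=11, (2,3) g=6 f=9, (3,3) g=5 f=9, (4,0) g=3 f=11, (4,3) g=4 f=9, (5,0) g=2 f=11, (5,2) g=2 f=9, (6,0) g=1 f=11, (6,2) g=1 f=9, (7,1) g=1 f=11]

order=[(5,1) → (4,1) → (4,2) → (3,2) → (2,2)]; open=[(1,2) g=6 f=9, (2,1) g=6 f=11, (2,3) g=6 f=9, (3,3) g=5 f=9, (4,0) g=3 f=11, (4,3) g=4 f=9, (5,0) g=2 f=11, (5,2) g=2 f=9, (6,0) g=1 f=11, (6,2) g=1 f=9, (7,1) g=1 f=11]; closed=[(2,2), (3,2), (4,1), (4,2), (5,1), (6,1)]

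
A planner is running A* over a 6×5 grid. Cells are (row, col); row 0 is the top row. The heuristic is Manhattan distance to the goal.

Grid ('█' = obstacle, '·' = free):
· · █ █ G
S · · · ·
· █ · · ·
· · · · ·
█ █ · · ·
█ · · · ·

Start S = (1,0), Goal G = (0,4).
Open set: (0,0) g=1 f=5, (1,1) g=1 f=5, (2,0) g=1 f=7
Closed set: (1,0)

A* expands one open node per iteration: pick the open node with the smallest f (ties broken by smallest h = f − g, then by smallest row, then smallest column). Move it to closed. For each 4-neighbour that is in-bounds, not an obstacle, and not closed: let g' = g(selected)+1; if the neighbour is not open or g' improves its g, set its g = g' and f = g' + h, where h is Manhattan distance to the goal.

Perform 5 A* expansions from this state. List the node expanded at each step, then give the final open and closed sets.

step 1: expand (0,0) (f=5, h=4) → closed; open now [(0,1) g=2 f=5, (1,1) g=1 f=5, (2,0) g=1 f=7]
step 2: expand (0,1) (f=5, h=3) → closed; open now [(1,1) g=1 f=5, (2,0) g=1 f=7]
step 3: expand (1,1) (f=5, h=4) → closed; open now [(1,2) g=2 f=5, (2,0) g=1 f=7]
step 4: expand (1,2) (f=5, h=3) → closed; open now [(1,3) g=3 f=5, (2,0) g=1 f=7, (2,2) g=3 f=7]
step 5: expand (1,3) (f=5, h=2) → closed; open now [(1,4) g=4 f=5, (2,0) g=1 f=7, (2,2) g=3 f=7, (2,3) g=4 f=7]

order=[(0,0) → (0,1) → (1,1) → (1,2) → (1,3)]; open=[(1,4) g=4 f=5, (2,0) g=1 f=7, (2,2) g=3 f=7, (2,3) g=4 f=7]; closed=[(0,0), (0,1), (1,0), (1,1), (1,2), (1,3)]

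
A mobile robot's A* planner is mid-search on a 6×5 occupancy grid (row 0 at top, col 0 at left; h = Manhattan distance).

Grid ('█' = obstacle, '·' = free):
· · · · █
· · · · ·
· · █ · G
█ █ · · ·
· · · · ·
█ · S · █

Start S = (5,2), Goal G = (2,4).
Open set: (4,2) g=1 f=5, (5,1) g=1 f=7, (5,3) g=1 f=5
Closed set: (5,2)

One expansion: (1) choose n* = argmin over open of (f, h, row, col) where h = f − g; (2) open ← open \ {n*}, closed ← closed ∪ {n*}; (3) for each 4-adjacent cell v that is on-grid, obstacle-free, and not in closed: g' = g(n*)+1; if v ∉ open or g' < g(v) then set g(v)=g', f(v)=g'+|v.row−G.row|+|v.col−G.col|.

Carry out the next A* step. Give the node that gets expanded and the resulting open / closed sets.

step 1: expand (4,2) (f=5, h=4) → closed; open now [(3,2) g=2 f=5, (4,1) g=2 f=7, (4,3) g=2 f=5, (5,1) g=1 f=7, (5,3) g=1 f=5]

expanded=(4,2); open=[(3,2) g=2 f=5, (4,1) g=2 f=7, (4,3) g=2 f=5, (5,1) g=1 f=7, (5,3) g=1 f=5]; closed=[(4,2), (5,2)]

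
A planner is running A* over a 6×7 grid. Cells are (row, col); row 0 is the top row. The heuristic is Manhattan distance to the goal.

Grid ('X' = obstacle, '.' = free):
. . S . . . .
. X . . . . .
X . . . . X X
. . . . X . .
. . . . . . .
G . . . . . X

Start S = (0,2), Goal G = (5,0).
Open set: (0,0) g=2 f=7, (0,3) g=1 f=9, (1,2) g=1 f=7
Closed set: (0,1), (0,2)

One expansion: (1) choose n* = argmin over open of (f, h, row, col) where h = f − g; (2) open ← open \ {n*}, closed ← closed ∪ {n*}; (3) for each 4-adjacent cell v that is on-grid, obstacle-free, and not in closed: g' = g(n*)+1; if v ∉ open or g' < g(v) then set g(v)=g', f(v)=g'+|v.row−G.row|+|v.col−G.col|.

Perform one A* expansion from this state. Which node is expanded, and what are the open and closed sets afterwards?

step 1: expand (0,0) (f=7, h=5) → closed; open now [(0,3) g=1 f=9, (1,0) g=3 f=7, (1,2) g=1 f=7]

expanded=(0,0); open=[(0,3) g=1 f=9, (1,0) g=3 f=7, (1,2) g=1 f=7]; closed=[(0,0), (0,1), (0,2)]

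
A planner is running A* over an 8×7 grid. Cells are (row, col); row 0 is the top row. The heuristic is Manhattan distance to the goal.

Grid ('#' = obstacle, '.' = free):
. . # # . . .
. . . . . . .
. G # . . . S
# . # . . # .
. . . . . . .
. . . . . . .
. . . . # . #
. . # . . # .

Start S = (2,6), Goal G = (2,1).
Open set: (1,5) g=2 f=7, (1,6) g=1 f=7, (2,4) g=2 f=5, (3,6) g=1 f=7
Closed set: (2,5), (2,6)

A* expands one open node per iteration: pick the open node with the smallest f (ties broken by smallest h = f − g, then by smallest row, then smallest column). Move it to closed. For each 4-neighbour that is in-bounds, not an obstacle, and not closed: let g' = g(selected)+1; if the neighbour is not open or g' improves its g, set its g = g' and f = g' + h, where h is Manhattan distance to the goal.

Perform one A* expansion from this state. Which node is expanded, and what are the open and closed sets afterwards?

expanded=(2,4); open=[(1,4) g=3 f=7, (1,5) g=2 f=7, (1,6) g=1 f=7, (2,3) g=3 f=5, (3,4) g=3 f=7, (3,6) g=1 f=7]; closed=[(2,4), (2,5), (2,6)]

step 1: expand (2,4) (f=5, h=3) → closed; open now [(1,4) g=3 f=7, (1,5) g=2 f=7, (1,6) g=1 f=7, (2,3) g=3 f=5, (3,4) g=3 f=7, (3,6) g=1 f=7]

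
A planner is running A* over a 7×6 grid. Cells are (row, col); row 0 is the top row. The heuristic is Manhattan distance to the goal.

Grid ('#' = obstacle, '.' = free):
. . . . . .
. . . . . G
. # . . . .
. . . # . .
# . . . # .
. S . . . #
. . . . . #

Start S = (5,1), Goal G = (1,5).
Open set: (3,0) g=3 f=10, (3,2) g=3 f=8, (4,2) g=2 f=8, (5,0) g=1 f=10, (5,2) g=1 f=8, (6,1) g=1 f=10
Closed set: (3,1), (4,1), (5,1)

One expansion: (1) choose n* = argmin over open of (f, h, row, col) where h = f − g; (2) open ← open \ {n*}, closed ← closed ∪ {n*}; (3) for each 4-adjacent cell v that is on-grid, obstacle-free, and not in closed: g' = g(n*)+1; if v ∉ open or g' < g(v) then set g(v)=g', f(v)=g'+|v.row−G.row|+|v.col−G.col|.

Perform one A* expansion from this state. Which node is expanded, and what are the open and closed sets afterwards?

step 1: expand (3,2) (f=8, h=5) → closed; open now [(2,2) g=4 f=8, (3,0) g=3 f=10, (4,2) g=2 f=8, (5,0) g=1 f=10, (5,2) g=1 f=8, (6,1) g=1 f=10]

expanded=(3,2); open=[(2,2) g=4 f=8, (3,0) g=3 f=10, (4,2) g=2 f=8, (5,0) g=1 f=10, (5,2) g=1 f=8, (6,1) g=1 f=10]; closed=[(3,1), (3,2), (4,1), (5,1)]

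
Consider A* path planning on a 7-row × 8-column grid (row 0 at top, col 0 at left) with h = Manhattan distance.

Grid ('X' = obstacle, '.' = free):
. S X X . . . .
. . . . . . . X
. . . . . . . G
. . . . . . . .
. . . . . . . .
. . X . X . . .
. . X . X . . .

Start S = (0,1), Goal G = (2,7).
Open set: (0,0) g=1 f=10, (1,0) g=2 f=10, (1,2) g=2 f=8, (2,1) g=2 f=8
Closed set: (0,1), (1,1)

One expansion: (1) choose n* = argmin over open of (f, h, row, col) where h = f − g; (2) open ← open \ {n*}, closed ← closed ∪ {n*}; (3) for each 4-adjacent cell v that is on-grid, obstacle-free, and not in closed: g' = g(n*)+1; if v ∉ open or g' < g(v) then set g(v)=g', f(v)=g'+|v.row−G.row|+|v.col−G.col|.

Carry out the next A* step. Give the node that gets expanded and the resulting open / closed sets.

step 1: expand (1,2) (f=8, h=6) → closed; open now [(0,0) g=1 f=10, (1,0) g=2 f=10, (1,3) g=3 f=8, (2,1) g=2 f=8, (2,2) g=3 f=8]

expanded=(1,2); open=[(0,0) g=1 f=10, (1,0) g=2 f=10, (1,3) g=3 f=8, (2,1) g=2 f=8, (2,2) g=3 f=8]; closed=[(0,1), (1,1), (1,2)]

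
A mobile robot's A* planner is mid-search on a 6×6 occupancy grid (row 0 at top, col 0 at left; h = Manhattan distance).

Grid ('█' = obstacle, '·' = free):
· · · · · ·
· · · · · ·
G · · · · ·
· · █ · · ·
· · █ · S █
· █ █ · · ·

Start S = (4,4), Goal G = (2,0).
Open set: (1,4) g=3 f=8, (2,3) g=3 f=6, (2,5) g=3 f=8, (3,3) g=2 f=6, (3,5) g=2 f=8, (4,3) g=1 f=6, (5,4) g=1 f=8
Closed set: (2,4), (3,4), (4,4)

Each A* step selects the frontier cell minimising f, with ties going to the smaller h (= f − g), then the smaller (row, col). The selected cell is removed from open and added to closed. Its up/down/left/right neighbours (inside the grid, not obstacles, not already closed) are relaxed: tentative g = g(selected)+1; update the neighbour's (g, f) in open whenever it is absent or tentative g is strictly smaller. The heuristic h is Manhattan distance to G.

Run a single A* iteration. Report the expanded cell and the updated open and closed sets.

step 1: expand (2,3) (f=6, h=3) → closed; open now [(1,3) g=4 f=8, (1,4) g=3 f=8, (2,2) g=4 f=6, (2,5) g=3 f=8, (3,3) g=2 f=6, (3,5) g=2 f=8, (4,3) g=1 f=6, (5,4) g=1 f=8]

expanded=(2,3); open=[(1,3) g=4 f=8, (1,4) g=3 f=8, (2,2) g=4 f=6, (2,5) g=3 f=8, (3,3) g=2 f=6, (3,5) g=2 f=8, (4,3) g=1 f=6, (5,4) g=1 f=8]; closed=[(2,3), (2,4), (3,4), (4,4)]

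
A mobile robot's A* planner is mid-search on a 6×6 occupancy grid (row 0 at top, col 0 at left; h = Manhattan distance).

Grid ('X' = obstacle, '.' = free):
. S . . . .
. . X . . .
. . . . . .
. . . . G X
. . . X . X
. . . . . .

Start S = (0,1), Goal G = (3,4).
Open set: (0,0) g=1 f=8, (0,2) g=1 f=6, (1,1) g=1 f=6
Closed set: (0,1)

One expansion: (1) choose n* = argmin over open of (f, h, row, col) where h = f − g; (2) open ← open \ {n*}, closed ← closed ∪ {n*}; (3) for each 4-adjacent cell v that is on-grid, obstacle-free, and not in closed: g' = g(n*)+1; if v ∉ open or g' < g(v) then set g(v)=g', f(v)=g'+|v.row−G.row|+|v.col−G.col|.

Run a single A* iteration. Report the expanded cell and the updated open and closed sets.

step 1: expand (0,2) (f=6, h=5) → closed; open now [(0,0) g=1 f=8, (0,3) g=2 f=6, (1,1) g=1 f=6]

expanded=(0,2); open=[(0,0) g=1 f=8, (0,3) g=2 f=6, (1,1) g=1 f=6]; closed=[(0,1), (0,2)]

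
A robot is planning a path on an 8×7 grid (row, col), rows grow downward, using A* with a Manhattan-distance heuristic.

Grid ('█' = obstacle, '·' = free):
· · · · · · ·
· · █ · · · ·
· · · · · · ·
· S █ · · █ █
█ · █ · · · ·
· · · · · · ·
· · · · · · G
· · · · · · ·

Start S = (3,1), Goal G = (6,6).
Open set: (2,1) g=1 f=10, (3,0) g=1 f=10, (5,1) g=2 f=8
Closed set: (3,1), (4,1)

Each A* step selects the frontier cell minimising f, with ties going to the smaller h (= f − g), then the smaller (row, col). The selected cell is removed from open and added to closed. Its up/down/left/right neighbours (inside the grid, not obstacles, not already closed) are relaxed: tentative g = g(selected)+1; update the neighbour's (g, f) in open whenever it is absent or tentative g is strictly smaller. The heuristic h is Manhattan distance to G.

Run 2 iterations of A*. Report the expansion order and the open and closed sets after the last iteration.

step 1: expand (5,1) (f=8, h=6) → closed; open now [(2,1) g=1 f=10, (3,0) g=1 f=10, (5,0) g=3 f=10, (5,2) g=3 f=8, (6,1) g=3 f=8]
step 2: expand (5,2) (f=8, h=5) → closed; open now [(2,1) g=1 f=10, (3,0) g=1 f=10, (5,0) g=3 f=10, (5,3) g=4 f=8, (6,1) g=3 f=8, (6,2) g=4 f=8]

order=[(5,1) → (5,2)]; open=[(2,1) g=1 f=10, (3,0) g=1 f=10, (5,0) g=3 f=10, (5,3) g=4 f=8, (6,1) g=3 f=8, (6,2) g=4 f=8]; closed=[(3,1), (4,1), (5,1), (5,2)]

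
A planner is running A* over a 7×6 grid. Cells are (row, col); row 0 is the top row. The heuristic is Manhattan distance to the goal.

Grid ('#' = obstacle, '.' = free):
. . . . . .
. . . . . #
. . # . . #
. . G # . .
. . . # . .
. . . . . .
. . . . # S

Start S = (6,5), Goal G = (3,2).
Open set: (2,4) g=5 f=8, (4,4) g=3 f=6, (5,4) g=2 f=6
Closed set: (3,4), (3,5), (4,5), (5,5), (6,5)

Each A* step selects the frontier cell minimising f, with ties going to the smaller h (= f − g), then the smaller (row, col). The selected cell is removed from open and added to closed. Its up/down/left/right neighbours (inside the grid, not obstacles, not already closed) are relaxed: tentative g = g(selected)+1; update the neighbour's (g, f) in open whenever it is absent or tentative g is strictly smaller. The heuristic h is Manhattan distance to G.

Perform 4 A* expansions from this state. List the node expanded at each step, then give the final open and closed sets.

step 1: expand (4,4) (f=6, h=3) → closed; open now [(2,4) g=5 f=8, (5,4) g=2 f=6]
step 2: expand (5,4) (f=6, h=4) → closed; open now [(2,4) g=5 f=8, (5,3) g=3 f=6]
step 3: expand (5,3) (f=6, h=3) → closed; open now [(2,4) g=5 f=8, (5,2) g=4 f=6, (6,3) g=4 f=8]
step 4: expand (5,2) (f=6, h=2) → closed; open now [(2,4) g=5 f=8, (4,2) g=5 f=6, (5,1) g=5 f=8, (6,2) g=5 f=8, (6,3) g=4 f=8]

order=[(4,4) → (5,4) → (5,3) → (5,2)]; open=[(2,4) g=5 f=8, (4,2) g=5 f=6, (5,1) g=5 f=8, (6,2) g=5 f=8, (6,3) g=4 f=8]; closed=[(3,4), (3,5), (4,4), (4,5), (5,2), (5,3), (5,4), (5,5), (6,5)]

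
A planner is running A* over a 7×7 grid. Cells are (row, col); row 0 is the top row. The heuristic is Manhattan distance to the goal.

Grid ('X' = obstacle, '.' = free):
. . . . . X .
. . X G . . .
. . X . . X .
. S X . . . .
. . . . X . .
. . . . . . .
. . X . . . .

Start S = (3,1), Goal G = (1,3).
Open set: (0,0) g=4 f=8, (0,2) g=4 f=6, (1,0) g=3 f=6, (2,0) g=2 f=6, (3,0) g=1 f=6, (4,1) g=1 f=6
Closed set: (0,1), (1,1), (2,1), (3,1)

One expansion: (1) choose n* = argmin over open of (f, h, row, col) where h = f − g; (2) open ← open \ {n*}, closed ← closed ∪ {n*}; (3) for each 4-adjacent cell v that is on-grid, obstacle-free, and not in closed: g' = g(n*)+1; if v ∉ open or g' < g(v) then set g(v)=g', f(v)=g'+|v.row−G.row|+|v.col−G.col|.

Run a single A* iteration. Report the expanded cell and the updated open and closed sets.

step 1: expand (0,2) (f=6, h=2) → closed; open now [(0,0) g=4 f=8, (0,3) g=5 f=6, (1,0) g=3 f=6, (2,0) g=2 f=6, (3,0) g=1 f=6, (4,1) g=1 f=6]

expanded=(0,2); open=[(0,0) g=4 f=8, (0,3) g=5 f=6, (1,0) g=3 f=6, (2,0) g=2 f=6, (3,0) g=1 f=6, (4,1) g=1 f=6]; closed=[(0,1), (0,2), (1,1), (2,1), (3,1)]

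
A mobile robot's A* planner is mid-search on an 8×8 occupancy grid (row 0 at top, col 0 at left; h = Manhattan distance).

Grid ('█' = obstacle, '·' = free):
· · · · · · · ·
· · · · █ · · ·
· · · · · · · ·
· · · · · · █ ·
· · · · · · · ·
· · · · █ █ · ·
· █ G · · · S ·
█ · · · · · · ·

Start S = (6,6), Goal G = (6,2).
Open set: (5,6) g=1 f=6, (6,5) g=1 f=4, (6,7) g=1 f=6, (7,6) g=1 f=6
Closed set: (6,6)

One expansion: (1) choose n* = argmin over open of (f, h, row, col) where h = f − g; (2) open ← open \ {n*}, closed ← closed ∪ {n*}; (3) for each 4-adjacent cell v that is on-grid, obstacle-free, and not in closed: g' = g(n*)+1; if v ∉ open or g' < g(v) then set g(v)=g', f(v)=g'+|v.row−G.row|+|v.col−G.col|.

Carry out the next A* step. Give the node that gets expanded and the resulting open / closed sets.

step 1: expand (6,5) (f=4, h=3) → closed; open now [(5,6) g=1 f=6, (6,4) g=2 f=4, (6,7) g=1 f=6, (7,5) g=2 f=6, (7,6) g=1 f=6]

expanded=(6,5); open=[(5,6) g=1 f=6, (6,4) g=2 f=4, (6,7) g=1 f=6, (7,5) g=2 f=6, (7,6) g=1 f=6]; closed=[(6,5), (6,6)]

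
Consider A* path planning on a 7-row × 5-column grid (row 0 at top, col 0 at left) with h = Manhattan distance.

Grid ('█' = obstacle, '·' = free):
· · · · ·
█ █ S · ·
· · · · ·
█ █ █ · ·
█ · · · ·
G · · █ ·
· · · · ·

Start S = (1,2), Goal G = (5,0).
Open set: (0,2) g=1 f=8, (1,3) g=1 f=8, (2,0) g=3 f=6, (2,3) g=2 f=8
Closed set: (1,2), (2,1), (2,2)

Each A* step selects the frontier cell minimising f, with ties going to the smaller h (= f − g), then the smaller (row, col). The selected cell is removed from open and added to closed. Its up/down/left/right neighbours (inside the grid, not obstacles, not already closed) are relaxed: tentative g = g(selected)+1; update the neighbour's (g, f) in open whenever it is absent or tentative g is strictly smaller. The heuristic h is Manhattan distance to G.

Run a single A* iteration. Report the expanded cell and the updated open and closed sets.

expanded=(2,0); open=[(0,2) g=1 f=8, (1,3) g=1 f=8, (2,3) g=2 f=8]; closed=[(1,2), (2,0), (2,1), (2,2)]

step 1: expand (2,0) (f=6, h=3) → closed; open now [(0,2) g=1 f=8, (1,3) g=1 f=8, (2,3) g=2 f=8]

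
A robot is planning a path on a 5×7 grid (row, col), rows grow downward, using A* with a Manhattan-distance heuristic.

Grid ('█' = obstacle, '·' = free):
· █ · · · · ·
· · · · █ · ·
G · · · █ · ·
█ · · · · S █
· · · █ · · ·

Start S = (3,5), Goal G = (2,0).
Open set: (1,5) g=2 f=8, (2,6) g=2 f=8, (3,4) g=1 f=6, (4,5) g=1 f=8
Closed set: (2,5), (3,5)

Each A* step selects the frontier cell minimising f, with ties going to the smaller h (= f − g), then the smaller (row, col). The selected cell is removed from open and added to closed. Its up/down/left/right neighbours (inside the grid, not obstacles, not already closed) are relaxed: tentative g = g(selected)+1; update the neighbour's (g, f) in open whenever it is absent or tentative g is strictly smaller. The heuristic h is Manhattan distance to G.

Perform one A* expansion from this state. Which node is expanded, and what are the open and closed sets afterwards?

expanded=(3,4); open=[(1,5) g=2 f=8, (2,6) g=2 f=8, (3,3) g=2 f=6, (4,4) g=2 f=8, (4,5) g=1 f=8]; closed=[(2,5), (3,4), (3,5)]

step 1: expand (3,4) (f=6, h=5) → closed; open now [(1,5) g=2 f=8, (2,6) g=2 f=8, (3,3) g=2 f=6, (4,4) g=2 f=8, (4,5) g=1 f=8]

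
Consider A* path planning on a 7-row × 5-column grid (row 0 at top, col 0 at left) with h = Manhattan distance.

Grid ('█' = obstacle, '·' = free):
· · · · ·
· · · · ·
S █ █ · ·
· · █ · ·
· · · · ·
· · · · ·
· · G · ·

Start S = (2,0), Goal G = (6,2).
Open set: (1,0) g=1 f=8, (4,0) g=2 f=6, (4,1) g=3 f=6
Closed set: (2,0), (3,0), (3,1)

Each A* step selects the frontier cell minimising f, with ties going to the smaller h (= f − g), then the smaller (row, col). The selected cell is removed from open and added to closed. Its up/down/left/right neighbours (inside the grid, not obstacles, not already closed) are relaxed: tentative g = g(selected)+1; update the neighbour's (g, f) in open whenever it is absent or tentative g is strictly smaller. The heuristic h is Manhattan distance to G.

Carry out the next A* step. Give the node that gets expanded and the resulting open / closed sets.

step 1: expand (4,1) (f=6, h=3) → closed; open now [(1,0) g=1 f=8, (4,0) g=2 f=6, (4,2) g=4 f=6, (5,1) g=4 f=6]

expanded=(4,1); open=[(1,0) g=1 f=8, (4,0) g=2 f=6, (4,2) g=4 f=6, (5,1) g=4 f=6]; closed=[(2,0), (3,0), (3,1), (4,1)]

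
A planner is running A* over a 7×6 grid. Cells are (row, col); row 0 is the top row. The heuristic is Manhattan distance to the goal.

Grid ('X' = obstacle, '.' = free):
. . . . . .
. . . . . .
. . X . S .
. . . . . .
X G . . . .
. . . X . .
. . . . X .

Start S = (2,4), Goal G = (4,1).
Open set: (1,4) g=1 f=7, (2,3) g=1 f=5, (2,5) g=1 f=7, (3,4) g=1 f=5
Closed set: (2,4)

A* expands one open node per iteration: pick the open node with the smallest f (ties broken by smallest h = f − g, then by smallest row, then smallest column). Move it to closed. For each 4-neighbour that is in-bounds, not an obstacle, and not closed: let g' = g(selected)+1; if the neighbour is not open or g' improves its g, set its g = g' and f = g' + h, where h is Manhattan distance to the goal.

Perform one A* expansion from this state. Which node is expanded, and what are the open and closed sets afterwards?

step 1: expand (2,3) (f=5, h=4) → closed; open now [(1,3) g=2 f=7, (1,4) g=1 f=7, (2,5) g=1 f=7, (3,3) g=2 f=5, (3,4) g=1 f=5]

expanded=(2,3); open=[(1,3) g=2 f=7, (1,4) g=1 f=7, (2,5) g=1 f=7, (3,3) g=2 f=5, (3,4) g=1 f=5]; closed=[(2,3), (2,4)]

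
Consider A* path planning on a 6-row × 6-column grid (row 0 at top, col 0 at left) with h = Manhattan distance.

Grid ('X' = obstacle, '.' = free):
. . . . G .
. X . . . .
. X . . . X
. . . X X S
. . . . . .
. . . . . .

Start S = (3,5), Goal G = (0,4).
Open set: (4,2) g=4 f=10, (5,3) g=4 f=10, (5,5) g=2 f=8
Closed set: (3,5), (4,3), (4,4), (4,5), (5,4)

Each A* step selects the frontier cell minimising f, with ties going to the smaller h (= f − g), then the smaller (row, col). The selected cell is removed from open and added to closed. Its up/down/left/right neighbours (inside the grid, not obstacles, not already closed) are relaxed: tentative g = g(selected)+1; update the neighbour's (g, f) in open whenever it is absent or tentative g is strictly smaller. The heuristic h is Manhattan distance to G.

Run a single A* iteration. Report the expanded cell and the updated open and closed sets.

step 1: expand (5,5) (f=8, h=6) → closed; open now [(4,2) g=4 f=10, (5,3) g=4 f=10]

expanded=(5,5); open=[(4,2) g=4 f=10, (5,3) g=4 f=10]; closed=[(3,5), (4,3), (4,4), (4,5), (5,4), (5,5)]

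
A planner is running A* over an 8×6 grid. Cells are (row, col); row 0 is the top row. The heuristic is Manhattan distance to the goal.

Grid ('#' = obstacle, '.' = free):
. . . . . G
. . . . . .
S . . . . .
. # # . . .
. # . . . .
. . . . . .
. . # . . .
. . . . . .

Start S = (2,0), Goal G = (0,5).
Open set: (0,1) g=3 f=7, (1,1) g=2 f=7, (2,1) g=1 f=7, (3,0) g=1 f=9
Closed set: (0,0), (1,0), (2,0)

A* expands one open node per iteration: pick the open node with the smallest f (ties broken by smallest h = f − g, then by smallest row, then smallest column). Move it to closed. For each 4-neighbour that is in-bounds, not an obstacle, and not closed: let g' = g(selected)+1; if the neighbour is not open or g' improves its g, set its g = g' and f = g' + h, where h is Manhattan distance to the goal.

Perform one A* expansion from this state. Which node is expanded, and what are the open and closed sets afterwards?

step 1: expand (0,1) (f=7, h=4) → closed; open now [(0,2) g=4 f=7, (1,1) g=2 f=7, (2,1) g=1 f=7, (3,0) g=1 f=9]

expanded=(0,1); open=[(0,2) g=4 f=7, (1,1) g=2 f=7, (2,1) g=1 f=7, (3,0) g=1 f=9]; closed=[(0,0), (0,1), (1,0), (2,0)]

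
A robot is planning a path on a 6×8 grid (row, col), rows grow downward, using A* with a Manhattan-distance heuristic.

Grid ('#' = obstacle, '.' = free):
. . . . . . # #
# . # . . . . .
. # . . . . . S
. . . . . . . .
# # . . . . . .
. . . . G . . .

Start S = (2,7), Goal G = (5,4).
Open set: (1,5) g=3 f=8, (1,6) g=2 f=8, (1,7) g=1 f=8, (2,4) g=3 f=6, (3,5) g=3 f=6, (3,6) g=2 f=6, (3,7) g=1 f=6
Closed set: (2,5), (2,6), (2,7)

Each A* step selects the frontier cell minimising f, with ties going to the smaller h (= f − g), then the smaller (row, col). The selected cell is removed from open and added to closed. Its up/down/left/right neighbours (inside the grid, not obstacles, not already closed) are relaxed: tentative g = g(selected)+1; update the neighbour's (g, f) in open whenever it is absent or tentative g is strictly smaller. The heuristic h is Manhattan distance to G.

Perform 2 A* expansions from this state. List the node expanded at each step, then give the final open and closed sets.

order=[(2,4) → (3,4)]; open=[(1,4) g=4 f=8, (1,5) g=3 f=8, (1,6) g=2 f=8, (1,7) g=1 f=8, (2,3) g=4 f=8, (3,3) g=5 f=8, (3,5) g=3 f=6, (3,6) g=2 f=6, (3,7) g=1 f=6, (4,4) g=5 f=6]; closed=[(2,4), (2,5), (2,6), (2,7), (3,4)]

step 1: expand (2,4) (f=6, h=3) → closed; open now [(1,4) g=4 f=8, (1,5) g=3 f=8, (1,6) g=2 f=8, (1,7) g=1 f=8, (2,3) g=4 f=8, (3,4) g=4 f=6, (3,5) g=3 f=6, (3,6) g=2 f=6, (3,7) g=1 f=6]
step 2: expand (3,4) (f=6, h=2) → closed; open now [(1,4) g=4 f=8, (1,5) g=3 f=8, (1,6) g=2 f=8, (1,7) g=1 f=8, (2,3) g=4 f=8, (3,3) g=5 f=8, (3,5) g=3 f=6, (3,6) g=2 f=6, (3,7) g=1 f=6, (4,4) g=5 f=6]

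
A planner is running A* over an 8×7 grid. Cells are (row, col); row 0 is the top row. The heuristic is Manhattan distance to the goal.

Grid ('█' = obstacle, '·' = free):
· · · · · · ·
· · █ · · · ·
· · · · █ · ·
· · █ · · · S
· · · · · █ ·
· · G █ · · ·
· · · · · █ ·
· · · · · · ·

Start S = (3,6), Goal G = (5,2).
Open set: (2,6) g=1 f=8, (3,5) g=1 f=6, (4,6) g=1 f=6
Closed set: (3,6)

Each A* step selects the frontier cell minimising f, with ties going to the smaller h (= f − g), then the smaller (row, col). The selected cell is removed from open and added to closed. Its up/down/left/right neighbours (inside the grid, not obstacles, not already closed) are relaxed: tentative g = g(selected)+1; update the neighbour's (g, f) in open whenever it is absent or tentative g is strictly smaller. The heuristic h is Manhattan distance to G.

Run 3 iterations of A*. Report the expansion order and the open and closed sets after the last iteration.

order=[(3,5) → (3,4) → (3,3)]; open=[(2,3) g=4 f=8, (2,5) g=2 f=8, (2,6) g=1 f=8, (4,3) g=4 f=6, (4,4) g=3 f=6, (4,6) g=1 f=6]; closed=[(3,3), (3,4), (3,5), (3,6)]

step 1: expand (3,5) (f=6, h=5) → closed; open now [(2,5) g=2 f=8, (2,6) g=1 f=8, (3,4) g=2 f=6, (4,6) g=1 f=6]
step 2: expand (3,4) (f=6, h=4) → closed; open now [(2,5) g=2 f=8, (2,6) g=1 f=8, (3,3) g=3 f=6, (4,4) g=3 f=6, (4,6) g=1 f=6]
step 3: expand (3,3) (f=6, h=3) → closed; open now [(2,3) g=4 f=8, (2,5) g=2 f=8, (2,6) g=1 f=8, (4,3) g=4 f=6, (4,4) g=3 f=6, (4,6) g=1 f=6]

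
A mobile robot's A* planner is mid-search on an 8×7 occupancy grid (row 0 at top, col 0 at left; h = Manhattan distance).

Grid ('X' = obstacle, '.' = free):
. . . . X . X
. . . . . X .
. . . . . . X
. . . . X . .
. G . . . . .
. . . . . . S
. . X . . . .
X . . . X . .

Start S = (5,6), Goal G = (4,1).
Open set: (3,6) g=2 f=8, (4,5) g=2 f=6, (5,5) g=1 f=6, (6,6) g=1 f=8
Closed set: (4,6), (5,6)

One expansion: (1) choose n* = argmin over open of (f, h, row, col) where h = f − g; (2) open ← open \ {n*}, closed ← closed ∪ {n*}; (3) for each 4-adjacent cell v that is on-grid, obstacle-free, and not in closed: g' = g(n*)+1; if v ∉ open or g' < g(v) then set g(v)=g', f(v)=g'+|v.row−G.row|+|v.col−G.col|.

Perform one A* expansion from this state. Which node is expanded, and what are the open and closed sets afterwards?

step 1: expand (4,5) (f=6, h=4) → closed; open now [(3,5) g=3 f=8, (3,6) g=2 f=8, (4,4) g=3 f=6, (5,5) g=1 f=6, (6,6) g=1 f=8]

expanded=(4,5); open=[(3,5) g=3 f=8, (3,6) g=2 f=8, (4,4) g=3 f=6, (5,5) g=1 f=6, (6,6) g=1 f=8]; closed=[(4,5), (4,6), (5,6)]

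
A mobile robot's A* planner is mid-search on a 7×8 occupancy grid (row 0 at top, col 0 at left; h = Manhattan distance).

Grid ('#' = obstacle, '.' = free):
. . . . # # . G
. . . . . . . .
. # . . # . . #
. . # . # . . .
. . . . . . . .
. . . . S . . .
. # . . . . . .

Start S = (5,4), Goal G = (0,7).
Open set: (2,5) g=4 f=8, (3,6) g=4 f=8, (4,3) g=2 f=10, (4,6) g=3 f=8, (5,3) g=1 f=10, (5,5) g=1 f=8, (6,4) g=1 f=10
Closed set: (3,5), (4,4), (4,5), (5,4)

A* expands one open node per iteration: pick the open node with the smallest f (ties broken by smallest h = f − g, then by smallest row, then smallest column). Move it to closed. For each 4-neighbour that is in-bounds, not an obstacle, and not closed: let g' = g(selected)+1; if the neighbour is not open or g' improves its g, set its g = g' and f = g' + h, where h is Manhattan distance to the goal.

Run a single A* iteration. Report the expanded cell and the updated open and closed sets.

expanded=(2,5); open=[(1,5) g=5 f=8, (2,6) g=5 f=8, (3,6) g=4 f=8, (4,3) g=2 f=10, (4,6) g=3 f=8, (5,3) g=1 f=10, (5,5) g=1 f=8, (6,4) g=1 f=10]; closed=[(2,5), (3,5), (4,4), (4,5), (5,4)]

step 1: expand (2,5) (f=8, h=4) → closed; open now [(1,5) g=5 f=8, (2,6) g=5 f=8, (3,6) g=4 f=8, (4,3) g=2 f=10, (4,6) g=3 f=8, (5,3) g=1 f=10, (5,5) g=1 f=8, (6,4) g=1 f=10]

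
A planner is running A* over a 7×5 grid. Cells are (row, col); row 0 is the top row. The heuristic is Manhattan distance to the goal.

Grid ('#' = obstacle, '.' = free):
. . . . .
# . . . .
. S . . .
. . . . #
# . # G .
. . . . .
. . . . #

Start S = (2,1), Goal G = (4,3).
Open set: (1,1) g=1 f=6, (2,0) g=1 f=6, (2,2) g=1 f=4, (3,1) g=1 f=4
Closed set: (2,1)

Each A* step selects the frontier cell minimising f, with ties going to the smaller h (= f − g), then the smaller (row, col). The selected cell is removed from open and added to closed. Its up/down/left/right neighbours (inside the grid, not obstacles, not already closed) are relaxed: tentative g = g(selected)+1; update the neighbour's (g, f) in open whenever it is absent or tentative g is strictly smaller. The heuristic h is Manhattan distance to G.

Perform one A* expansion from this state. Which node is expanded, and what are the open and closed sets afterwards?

expanded=(2,2); open=[(1,1) g=1 f=6, (1,2) g=2 f=6, (2,0) g=1 f=6, (2,3) g=2 f=4, (3,1) g=1 f=4, (3,2) g=2 f=4]; closed=[(2,1), (2,2)]

step 1: expand (2,2) (f=4, h=3) → closed; open now [(1,1) g=1 f=6, (1,2) g=2 f=6, (2,0) g=1 f=6, (2,3) g=2 f=4, (3,1) g=1 f=4, (3,2) g=2 f=4]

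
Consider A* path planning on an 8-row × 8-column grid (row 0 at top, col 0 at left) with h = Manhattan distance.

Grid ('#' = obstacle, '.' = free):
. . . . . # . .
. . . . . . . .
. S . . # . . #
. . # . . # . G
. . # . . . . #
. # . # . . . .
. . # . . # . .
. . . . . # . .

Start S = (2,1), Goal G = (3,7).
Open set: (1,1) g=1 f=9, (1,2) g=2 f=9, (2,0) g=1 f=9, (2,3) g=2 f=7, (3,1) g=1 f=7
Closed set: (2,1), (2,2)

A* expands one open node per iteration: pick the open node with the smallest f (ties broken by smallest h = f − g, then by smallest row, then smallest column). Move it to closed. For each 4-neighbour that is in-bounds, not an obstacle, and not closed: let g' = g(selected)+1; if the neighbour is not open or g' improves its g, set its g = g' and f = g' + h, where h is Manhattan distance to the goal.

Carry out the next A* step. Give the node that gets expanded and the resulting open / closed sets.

expanded=(2,3); open=[(1,1) g=1 f=9, (1,2) g=2 f=9, (1,3) g=3 f=9, (2,0) g=1 f=9, (3,1) g=1 f=7, (3,3) g=3 f=7]; closed=[(2,1), (2,2), (2,3)]

step 1: expand (2,3) (f=7, h=5) → closed; open now [(1,1) g=1 f=9, (1,2) g=2 f=9, (1,3) g=3 f=9, (2,0) g=1 f=9, (3,1) g=1 f=7, (3,3) g=3 f=7]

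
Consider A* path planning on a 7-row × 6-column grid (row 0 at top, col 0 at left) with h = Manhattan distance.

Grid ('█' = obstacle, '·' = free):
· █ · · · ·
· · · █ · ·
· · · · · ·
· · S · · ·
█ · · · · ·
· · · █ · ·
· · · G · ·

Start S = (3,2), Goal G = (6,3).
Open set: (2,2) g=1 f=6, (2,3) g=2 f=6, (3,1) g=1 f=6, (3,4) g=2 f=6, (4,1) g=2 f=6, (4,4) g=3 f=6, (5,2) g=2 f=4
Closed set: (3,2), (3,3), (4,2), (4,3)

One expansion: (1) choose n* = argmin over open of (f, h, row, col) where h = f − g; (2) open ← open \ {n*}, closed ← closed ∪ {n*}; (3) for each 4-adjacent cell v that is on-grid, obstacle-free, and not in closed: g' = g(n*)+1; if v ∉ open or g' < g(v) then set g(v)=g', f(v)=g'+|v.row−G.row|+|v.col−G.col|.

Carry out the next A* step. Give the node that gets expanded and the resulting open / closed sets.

step 1: expand (5,2) (f=4, h=2) → closed; open now [(2,2) g=1 f=6, (2,3) g=2 f=6, (3,1) g=1 f=6, (3,4) g=2 f=6, (4,1) g=2 f=6, (4,4) g=3 f=6, (5,1) g=3 f=6, (6,2) g=3 f=4]

expanded=(5,2); open=[(2,2) g=1 f=6, (2,3) g=2 f=6, (3,1) g=1 f=6, (3,4) g=2 f=6, (4,1) g=2 f=6, (4,4) g=3 f=6, (5,1) g=3 f=6, (6,2) g=3 f=4]; closed=[(3,2), (3,3), (4,2), (4,3), (5,2)]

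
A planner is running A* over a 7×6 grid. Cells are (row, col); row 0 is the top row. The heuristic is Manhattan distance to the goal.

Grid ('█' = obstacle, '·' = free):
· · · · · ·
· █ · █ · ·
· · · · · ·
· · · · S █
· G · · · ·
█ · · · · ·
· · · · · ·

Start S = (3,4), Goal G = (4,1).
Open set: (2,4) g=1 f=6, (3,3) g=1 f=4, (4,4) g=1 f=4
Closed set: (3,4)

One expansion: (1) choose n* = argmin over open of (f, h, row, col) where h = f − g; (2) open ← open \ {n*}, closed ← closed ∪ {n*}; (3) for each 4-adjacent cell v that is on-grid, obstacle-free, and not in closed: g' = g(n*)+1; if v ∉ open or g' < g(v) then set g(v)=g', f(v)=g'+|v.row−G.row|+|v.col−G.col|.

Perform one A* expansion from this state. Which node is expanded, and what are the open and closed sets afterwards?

step 1: expand (3,3) (f=4, h=3) → closed; open now [(2,3) g=2 f=6, (2,4) g=1 f=6, (3,2) g=2 f=4, (4,3) g=2 f=4, (4,4) g=1 f=4]

expanded=(3,3); open=[(2,3) g=2 f=6, (2,4) g=1 f=6, (3,2) g=2 f=4, (4,3) g=2 f=4, (4,4) g=1 f=4]; closed=[(3,3), (3,4)]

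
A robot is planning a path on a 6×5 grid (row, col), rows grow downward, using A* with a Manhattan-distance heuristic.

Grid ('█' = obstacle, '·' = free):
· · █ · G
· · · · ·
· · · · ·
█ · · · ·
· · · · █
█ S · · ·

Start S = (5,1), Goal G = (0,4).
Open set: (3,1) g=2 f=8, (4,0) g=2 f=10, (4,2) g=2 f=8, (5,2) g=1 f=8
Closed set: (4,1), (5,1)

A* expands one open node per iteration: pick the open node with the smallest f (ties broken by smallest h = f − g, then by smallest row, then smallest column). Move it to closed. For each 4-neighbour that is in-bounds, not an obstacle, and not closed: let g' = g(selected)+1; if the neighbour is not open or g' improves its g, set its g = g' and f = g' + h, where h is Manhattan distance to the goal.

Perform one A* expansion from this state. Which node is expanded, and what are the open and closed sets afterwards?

expanded=(3,1); open=[(2,1) g=3 f=8, (3,2) g=3 f=8, (4,0) g=2 f=10, (4,2) g=2 f=8, (5,2) g=1 f=8]; closed=[(3,1), (4,1), (5,1)]

step 1: expand (3,1) (f=8, h=6) → closed; open now [(2,1) g=3 f=8, (3,2) g=3 f=8, (4,0) g=2 f=10, (4,2) g=2 f=8, (5,2) g=1 f=8]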